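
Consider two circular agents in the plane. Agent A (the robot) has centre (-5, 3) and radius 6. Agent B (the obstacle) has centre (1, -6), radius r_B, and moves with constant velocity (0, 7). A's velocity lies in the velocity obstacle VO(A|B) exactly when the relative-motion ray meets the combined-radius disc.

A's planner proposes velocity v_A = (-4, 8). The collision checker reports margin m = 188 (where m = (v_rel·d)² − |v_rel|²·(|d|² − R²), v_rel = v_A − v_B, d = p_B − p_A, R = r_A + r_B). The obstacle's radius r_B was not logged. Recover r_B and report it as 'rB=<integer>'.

m = 188
d = (6, -9);  v_rel = (-4, 1),  |v_rel|² = 17
v_rel×d = (-4)·(-9) − (1)·(6) = 30
since m = R²·17 − 30²:  R² = (900 + 188) / 17 = 64
R = √64 = 8  ⇒  r_B = 8 − 6 = 2

rB=2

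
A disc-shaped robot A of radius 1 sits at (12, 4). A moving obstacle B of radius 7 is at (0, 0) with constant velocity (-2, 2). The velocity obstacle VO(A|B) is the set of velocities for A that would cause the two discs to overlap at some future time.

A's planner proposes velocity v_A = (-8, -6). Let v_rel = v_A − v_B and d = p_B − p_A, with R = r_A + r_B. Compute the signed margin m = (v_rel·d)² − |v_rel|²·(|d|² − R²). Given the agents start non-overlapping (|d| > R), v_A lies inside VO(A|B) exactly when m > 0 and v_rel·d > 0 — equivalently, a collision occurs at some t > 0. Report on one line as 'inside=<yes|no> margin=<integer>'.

d = (-12, -4),  |d|² = 160;  R = 1+7 = 8,  c = 160−8² = 96
v_rel = (-6, -8),  |v_rel|² = 100;  v_rel·d = (-6)·(-12) + (-8)·(-4) = 104
100·t² − 208·t + 96 = 0  ⇒  m = 104² − 100·96 = 1216
m = 1216 > 0,  v_rel·d = 104 > 0  ⇒  inside

inside=yes margin=1216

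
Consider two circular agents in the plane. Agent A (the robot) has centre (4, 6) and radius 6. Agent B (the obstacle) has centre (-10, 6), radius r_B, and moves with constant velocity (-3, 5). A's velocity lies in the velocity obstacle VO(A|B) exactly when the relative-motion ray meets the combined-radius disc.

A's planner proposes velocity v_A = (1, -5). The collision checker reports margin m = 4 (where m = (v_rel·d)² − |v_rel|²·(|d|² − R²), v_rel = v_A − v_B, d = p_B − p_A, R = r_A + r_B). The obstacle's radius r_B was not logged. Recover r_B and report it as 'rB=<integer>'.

m = 4
d = (-14, 0);  v_rel = (4, -10),  |v_rel|² = 116
v_rel×d = (4)·(0) − (-10)·(-14) = -140
since m = R²·116 − (-140)²:  R² = (19600 + 4) / 116 = 169
R = √169 = 13  ⇒  r_B = 13 − 6 = 7

rB=7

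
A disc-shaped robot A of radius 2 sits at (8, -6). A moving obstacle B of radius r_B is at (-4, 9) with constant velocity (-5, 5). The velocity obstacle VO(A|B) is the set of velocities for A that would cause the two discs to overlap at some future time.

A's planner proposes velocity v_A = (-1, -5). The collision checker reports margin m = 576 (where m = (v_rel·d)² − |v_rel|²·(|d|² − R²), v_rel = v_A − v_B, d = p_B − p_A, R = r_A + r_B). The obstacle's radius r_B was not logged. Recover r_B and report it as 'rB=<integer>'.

m = 576
d = (-12, 15);  v_rel = (4, -10),  |v_rel|² = 116
v_rel×d = (4)·(15) − (-10)·(-12) = -60
since m = R²·116 − (-60)²:  R² = (3600 + 576) / 116 = 36
R = √36 = 6  ⇒  r_B = 6 − 2 = 4

rB=4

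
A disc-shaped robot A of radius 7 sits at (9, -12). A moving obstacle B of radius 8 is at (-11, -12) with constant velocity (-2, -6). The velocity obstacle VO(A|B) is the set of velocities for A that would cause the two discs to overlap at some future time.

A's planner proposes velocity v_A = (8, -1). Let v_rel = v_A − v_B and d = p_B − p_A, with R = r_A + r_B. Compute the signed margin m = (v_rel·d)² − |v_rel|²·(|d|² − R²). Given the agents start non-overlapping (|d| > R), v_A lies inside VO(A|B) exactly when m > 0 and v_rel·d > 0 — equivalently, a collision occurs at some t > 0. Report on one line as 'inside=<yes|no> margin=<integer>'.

d = (-20, 0),  |d|² = 400;  R = 7+8 = 15,  c = 400−15² = 175
v_rel = (10, 5),  |v_rel|² = 125;  v_rel·d = (10)·(-20) + (5)·(0) = -200
125·t² + 400·t + 175 = 0  ⇒  m = (-200)² − 125·175 = 18125
m = 18125 > 0,  v_rel·d = -200 < 0  ⇒  outside

inside=no margin=18125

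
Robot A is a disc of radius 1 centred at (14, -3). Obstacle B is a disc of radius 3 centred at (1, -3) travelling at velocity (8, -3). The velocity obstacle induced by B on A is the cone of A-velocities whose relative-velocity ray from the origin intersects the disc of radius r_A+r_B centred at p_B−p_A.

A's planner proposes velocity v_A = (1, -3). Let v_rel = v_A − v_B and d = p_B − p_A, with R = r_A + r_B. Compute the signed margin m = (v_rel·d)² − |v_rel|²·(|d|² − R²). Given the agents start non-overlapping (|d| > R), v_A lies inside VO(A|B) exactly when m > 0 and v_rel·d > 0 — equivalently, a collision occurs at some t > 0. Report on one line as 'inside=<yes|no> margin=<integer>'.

d = (-13, 0),  |d|² = 169;  R = 1+3 = 4,  c = 169−4² = 153
v_rel = (-7, 0),  |v_rel|² = 49;  v_rel·d = (-7)·(-13) + (0)·(0) = 91
49·t² − 182·t + 153 = 0  ⇒  m = 91² − 49·153 = 784
m = 784 > 0,  v_rel·d = 91 > 0  ⇒  inside

inside=yes margin=784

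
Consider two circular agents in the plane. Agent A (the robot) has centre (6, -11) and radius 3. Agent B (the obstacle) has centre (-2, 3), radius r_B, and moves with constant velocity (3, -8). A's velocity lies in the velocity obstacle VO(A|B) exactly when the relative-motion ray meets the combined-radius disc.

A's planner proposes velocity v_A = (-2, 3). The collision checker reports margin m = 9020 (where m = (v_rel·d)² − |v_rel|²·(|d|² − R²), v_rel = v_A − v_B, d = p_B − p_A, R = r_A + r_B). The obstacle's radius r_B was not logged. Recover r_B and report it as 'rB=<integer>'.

m = 9020
d = (-8, 14);  v_rel = (-5, 11),  |v_rel|² = 146
v_rel×d = (-5)·(14) − (11)·(-8) = 18
since m = R²·146 − 18²:  R² = (324 + 9020) / 146 = 64
R = √64 = 8  ⇒  r_B = 8 − 3 = 5

rB=5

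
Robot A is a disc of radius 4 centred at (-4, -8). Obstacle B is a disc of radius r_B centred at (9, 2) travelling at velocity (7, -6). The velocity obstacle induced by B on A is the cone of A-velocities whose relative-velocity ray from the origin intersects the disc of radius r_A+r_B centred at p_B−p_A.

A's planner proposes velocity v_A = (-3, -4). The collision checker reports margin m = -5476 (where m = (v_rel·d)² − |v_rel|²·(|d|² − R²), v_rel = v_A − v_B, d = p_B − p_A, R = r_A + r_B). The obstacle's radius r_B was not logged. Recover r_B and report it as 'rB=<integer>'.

m = -5476
d = (13, 10);  v_rel = (-10, 2),  |v_rel|² = 104
v_rel×d = (-10)·(10) − (2)·(13) = -126
since m = R²·104 − (-126)²:  R² = (15876 + -5476) / 104 = 100
R = √100 = 10  ⇒  r_B = 10 − 4 = 6

rB=6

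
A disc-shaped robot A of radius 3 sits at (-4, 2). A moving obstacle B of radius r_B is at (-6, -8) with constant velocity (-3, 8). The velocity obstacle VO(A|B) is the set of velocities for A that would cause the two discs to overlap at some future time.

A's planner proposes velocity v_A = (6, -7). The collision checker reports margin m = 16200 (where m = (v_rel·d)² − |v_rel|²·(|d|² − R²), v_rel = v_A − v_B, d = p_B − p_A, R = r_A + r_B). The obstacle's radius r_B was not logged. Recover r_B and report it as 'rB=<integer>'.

m = 16200
d = (-2, -10);  v_rel = (9, -15),  |v_rel|² = 306
v_rel×d = (9)·(-10) − (-15)·(-2) = -120
since m = R²·306 − (-120)²:  R² = (14400 + 16200) / 306 = 100
R = √100 = 10  ⇒  r_B = 10 − 3 = 7

rB=7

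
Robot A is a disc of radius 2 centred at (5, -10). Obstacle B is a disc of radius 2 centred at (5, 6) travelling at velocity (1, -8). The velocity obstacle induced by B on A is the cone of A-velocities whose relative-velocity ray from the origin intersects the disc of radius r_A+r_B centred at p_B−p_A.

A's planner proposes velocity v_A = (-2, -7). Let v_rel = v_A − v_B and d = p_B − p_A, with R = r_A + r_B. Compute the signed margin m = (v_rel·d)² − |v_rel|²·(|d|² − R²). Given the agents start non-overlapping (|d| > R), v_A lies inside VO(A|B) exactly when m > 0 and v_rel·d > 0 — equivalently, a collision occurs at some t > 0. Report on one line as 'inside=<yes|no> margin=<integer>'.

d = (0, 16),  |d|² = 256;  R = 2+2 = 4,  c = 256−4² = 240
v_rel = (-3, 1),  |v_rel|² = 10;  v_rel·d = (-3)·(0) + (1)·(16) = 16
10·t² − 32·t + 240 = 0  ⇒  m = 16² − 10·240 = -2144
m = -2144 < 0,  v_rel·d = 16 > 0  ⇒  outside

inside=no margin=-2144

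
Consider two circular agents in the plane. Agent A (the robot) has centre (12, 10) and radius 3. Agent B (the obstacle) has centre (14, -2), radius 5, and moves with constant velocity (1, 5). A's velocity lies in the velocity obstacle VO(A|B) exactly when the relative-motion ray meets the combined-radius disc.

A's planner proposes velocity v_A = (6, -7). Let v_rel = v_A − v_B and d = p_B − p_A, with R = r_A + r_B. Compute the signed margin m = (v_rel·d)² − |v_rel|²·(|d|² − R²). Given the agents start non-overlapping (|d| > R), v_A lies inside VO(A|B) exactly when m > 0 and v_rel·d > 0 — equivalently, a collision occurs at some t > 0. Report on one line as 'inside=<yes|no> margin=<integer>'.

d = (2, -12),  |d|² = 148;  R = 3+5 = 8,  c = 148−8² = 84
v_rel = (5, -12),  |v_rel|² = 169;  v_rel·d = (5)·(2) + (-12)·(-12) = 154
169·t² − 308·t + 84 = 0  ⇒  m = 154² − 169·84 = 9520
m = 9520 > 0,  v_rel·d = 154 > 0  ⇒  inside

inside=yes margin=9520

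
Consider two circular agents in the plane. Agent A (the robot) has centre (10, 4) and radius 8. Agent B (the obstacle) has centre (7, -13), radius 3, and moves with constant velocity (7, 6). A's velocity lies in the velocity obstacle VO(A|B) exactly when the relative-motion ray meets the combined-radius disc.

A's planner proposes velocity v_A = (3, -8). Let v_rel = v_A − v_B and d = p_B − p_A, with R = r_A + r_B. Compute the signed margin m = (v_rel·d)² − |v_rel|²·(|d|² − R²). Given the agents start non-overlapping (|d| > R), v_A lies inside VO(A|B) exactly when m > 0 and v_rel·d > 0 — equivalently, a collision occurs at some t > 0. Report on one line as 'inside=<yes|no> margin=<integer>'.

d = (-3, -17),  |d|² = 298;  R = 8+3 = 11,  c = 298−11² = 177
v_rel = (-4, -14),  |v_rel|² = 212;  v_rel·d = (-4)·(-3) + (-14)·(-17) = 250
212·t² − 500·t + 177 = 0  ⇒  m = 250² − 212·177 = 24976
m = 24976 > 0,  v_rel·d = 250 > 0  ⇒  inside

inside=yes margin=24976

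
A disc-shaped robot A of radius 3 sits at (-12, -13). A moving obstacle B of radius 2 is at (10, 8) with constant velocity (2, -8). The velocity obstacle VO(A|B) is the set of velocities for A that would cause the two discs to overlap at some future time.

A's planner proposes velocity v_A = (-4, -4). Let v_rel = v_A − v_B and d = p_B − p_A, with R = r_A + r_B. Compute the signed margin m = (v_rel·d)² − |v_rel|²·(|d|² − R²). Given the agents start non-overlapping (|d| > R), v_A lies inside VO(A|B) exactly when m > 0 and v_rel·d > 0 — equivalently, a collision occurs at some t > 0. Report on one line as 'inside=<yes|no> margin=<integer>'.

d = (22, 21),  |d|² = 925;  R = 3+2 = 5,  c = 925−5² = 900
v_rel = (-6, 4),  |v_rel|² = 52;  v_rel·d = (-6)·(22) + (4)·(21) = -48
52·t² + 96·t + 900 = 0  ⇒  m = (-48)² − 52·900 = -44496
m = -44496 < 0,  v_rel·d = -48 < 0  ⇒  outside

inside=no margin=-44496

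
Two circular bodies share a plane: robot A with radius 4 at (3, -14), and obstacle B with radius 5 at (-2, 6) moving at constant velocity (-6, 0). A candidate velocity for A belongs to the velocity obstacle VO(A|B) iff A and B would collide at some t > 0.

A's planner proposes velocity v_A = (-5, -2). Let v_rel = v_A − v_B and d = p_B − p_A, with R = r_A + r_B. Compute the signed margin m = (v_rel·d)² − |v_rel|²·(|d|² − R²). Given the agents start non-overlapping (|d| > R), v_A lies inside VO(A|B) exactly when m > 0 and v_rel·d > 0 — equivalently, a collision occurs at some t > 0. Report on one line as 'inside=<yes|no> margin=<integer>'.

d = (-5, 20),  |d|² = 425;  R = 4+5 = 9,  c = 425−9² = 344
v_rel = (1, -2),  |v_rel|² = 5;  v_rel·d = (1)·(-5) + (-2)·(20) = -45
5·t² + 90·t + 344 = 0  ⇒  m = (-45)² − 5·344 = 305
m = 305 > 0,  v_rel·d = -45 < 0  ⇒  outside

inside=no margin=305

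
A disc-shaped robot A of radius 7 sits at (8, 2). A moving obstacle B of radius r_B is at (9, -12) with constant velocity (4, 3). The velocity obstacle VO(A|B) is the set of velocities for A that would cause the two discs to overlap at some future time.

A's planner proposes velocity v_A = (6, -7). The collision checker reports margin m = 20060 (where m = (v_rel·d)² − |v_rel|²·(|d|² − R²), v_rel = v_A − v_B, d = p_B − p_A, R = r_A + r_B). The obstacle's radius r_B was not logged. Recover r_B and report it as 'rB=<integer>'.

m = 20060
d = (1, -14);  v_rel = (2, -10),  |v_rel|² = 104
v_rel×d = (2)·(-14) − (-10)·(1) = -18
since m = R²·104 − (-18)²:  R² = (324 + 20060) / 104 = 196
R = √196 = 14  ⇒  r_B = 14 − 7 = 7

rB=7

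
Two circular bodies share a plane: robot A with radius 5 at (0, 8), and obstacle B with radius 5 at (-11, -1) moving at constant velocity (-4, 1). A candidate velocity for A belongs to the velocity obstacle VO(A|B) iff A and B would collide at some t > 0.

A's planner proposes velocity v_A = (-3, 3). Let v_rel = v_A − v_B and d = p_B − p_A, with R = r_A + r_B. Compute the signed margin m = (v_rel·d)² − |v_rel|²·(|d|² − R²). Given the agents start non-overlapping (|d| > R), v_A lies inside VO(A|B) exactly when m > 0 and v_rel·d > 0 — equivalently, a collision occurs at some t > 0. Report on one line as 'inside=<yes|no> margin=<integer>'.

d = (-11, -9),  |d|² = 202;  R = 5+5 = 10,  c = 202−10² = 102
v_rel = (1, 2),  |v_rel|² = 5;  v_rel·d = (1)·(-11) + (2)·(-9) = -29
5·t² + 58·t + 102 = 0  ⇒  m = (-29)² − 5·102 = 331
m = 331 > 0,  v_rel·d = -29 < 0  ⇒  outside

inside=no margin=331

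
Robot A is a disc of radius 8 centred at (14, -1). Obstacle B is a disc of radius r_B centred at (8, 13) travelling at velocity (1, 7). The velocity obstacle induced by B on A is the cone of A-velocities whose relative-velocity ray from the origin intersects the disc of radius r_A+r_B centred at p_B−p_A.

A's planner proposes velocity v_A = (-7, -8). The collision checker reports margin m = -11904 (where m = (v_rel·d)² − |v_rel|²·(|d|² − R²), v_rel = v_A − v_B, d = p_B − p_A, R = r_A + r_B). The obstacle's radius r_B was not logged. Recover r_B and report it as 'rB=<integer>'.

m = -11904
d = (-6, 14);  v_rel = (-8, -15),  |v_rel|² = 289
v_rel×d = (-8)·(14) − (-15)·(-6) = -202
since m = R²·289 − (-202)²:  R² = (40804 + -11904) / 289 = 100
R = √100 = 10  ⇒  r_B = 10 − 8 = 2

rB=2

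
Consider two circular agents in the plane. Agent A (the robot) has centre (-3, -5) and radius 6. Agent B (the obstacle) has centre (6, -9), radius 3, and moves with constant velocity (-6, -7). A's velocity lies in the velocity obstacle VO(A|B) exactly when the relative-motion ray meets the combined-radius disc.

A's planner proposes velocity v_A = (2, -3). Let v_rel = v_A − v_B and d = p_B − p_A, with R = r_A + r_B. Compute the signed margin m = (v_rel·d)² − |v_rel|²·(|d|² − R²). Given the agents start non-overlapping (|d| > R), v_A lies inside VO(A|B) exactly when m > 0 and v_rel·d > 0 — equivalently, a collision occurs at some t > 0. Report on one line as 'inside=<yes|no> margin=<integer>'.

d = (9, -4),  |d|² = 97;  R = 6+3 = 9,  c = 97−9² = 16
v_rel = (8, 4),  |v_rel|² = 80;  v_rel·d = (8)·(9) + (4)·(-4) = 56
80·t² − 112·t + 16 = 0  ⇒  m = 56² − 80·16 = 1856
m = 1856 > 0,  v_rel·d = 56 > 0  ⇒  inside

inside=yes margin=1856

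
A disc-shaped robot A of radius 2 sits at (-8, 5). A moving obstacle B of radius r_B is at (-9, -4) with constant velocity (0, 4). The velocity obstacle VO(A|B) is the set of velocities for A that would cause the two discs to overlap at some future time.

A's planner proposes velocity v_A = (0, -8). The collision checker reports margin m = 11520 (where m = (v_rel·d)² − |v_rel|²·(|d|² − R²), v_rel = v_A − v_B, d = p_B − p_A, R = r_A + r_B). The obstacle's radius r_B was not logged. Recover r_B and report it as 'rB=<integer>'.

m = 11520
d = (-1, -9);  v_rel = (0, -12),  |v_rel|² = 144
v_rel×d = (0)·(-9) − (-12)·(-1) = -12
since m = R²·144 − (-12)²:  R² = (144 + 11520) / 144 = 81
R = √81 = 9  ⇒  r_B = 9 − 2 = 7

rB=7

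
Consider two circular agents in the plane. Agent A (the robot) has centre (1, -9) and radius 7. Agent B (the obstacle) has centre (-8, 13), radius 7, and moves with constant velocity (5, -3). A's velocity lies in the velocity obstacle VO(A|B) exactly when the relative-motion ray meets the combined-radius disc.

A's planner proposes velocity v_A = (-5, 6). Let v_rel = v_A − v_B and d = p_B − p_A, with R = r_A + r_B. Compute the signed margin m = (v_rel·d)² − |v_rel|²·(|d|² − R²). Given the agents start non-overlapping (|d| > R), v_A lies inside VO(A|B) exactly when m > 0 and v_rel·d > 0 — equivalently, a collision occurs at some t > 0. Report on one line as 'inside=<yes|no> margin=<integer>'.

d = (-9, 22),  |d|² = 565;  R = 7+7 = 14,  c = 565−14² = 369
v_rel = (-10, 9),  |v_rel|² = 181;  v_rel·d = (-10)·(-9) + (9)·(22) = 288
181·t² − 576·t + 369 = 0  ⇒  m = 288² − 181·369 = 16155
m = 16155 > 0,  v_rel·d = 288 > 0  ⇒  inside

inside=yes margin=16155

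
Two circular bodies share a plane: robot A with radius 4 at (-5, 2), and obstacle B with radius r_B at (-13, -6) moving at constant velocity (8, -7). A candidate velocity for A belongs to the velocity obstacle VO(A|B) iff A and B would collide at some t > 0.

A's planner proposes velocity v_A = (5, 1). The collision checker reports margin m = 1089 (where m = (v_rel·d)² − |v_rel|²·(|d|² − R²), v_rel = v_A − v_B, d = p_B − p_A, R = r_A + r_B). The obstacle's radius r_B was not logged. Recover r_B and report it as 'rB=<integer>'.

m = 1089
d = (-8, -8);  v_rel = (-3, 8),  |v_rel|² = 73
v_rel×d = (-3)·(-8) − (8)·(-8) = 88
since m = R²·73 − 88²:  R² = (7744 + 1089) / 73 = 121
R = √121 = 11  ⇒  r_B = 11 − 4 = 7

rB=7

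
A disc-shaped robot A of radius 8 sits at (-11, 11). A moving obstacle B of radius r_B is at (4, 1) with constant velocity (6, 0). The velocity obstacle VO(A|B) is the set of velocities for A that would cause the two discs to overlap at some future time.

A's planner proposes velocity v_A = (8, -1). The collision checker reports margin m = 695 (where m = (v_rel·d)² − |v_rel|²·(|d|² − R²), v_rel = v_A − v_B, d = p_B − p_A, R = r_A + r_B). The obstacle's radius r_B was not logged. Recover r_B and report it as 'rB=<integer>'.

m = 695
d = (15, -10);  v_rel = (2, -1),  |v_rel|² = 5
v_rel×d = (2)·(-10) − (-1)·(15) = -5
since m = R²·5 − (-5)²:  R² = (25 + 695) / 5 = 144
R = √144 = 12  ⇒  r_B = 12 − 8 = 4

rB=4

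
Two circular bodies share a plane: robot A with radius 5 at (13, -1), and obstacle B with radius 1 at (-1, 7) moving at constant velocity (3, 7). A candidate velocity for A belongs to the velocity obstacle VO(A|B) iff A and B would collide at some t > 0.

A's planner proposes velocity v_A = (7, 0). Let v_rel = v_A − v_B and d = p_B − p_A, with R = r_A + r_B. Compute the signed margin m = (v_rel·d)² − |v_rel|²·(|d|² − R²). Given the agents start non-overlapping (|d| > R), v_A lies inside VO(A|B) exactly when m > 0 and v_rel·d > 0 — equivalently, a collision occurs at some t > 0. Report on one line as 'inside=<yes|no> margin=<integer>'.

d = (-14, 8),  |d|² = 260;  R = 5+1 = 6,  c = 260−6² = 224
v_rel = (4, -7),  |v_rel|² = 65;  v_rel·d = (4)·(-14) + (-7)·(8) = -112
65·t² + 224·t + 224 = 0  ⇒  m = (-112)² − 65·224 = -2016
m = -2016 < 0,  v_rel·d = -112 < 0  ⇒  outside

inside=no margin=-2016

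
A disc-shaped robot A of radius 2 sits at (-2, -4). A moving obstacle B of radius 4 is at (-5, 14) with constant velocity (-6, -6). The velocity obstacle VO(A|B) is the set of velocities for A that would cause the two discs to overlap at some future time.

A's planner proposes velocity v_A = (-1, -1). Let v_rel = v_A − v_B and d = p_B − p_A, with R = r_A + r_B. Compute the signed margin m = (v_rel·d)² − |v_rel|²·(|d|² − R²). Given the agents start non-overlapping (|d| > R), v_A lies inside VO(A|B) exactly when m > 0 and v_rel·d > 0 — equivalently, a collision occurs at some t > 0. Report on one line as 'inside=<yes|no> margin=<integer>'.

d = (-3, 18),  |d|² = 333;  R = 2+4 = 6,  c = 333−6² = 297
v_rel = (5, 5),  |v_rel|² = 50;  v_rel·d = (5)·(-3) + (5)·(18) = 75
50·t² − 150·t + 297 = 0  ⇒  m = 75² − 50·297 = -9225
m = -9225 < 0,  v_rel·d = 75 > 0  ⇒  outside

inside=no margin=-9225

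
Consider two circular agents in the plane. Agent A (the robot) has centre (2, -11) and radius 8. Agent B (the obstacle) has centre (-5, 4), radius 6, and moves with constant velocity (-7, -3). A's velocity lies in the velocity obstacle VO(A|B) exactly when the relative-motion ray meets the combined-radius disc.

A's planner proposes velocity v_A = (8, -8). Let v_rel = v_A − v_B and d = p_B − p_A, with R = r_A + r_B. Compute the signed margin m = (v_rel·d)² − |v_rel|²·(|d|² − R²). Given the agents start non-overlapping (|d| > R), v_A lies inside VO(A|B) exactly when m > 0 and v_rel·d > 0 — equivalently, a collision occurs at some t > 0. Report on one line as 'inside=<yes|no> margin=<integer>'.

d = (-7, 15),  |d|² = 274;  R = 8+6 = 14,  c = 274−14² = 78
v_rel = (15, -5),  |v_rel|² = 250;  v_rel·d = (15)·(-7) + (-5)·(15) = -180
250·t² + 360·t + 78 = 0  ⇒  m = (-180)² − 250·78 = 12900
m = 12900 > 0,  v_rel·d = -180 < 0  ⇒  outside

inside=no margin=12900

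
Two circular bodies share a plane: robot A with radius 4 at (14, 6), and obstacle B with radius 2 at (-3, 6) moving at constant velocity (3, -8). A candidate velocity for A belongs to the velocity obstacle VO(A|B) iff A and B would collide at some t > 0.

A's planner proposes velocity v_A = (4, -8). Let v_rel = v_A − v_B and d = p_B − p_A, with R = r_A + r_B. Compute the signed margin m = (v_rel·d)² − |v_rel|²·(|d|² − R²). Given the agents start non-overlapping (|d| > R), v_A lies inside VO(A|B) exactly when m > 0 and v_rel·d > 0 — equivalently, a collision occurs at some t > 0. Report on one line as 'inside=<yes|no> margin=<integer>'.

d = (-17, 0),  |d|² = 289;  R = 4+2 = 6,  c = 289−6² = 253
v_rel = (1, 0),  |v_rel|² = 1;  v_rel·d = (1)·(-17) + (0)·(0) = -17
1·t² + 34·t + 253 = 0  ⇒  m = (-17)² − 1·253 = 36
m = 36 > 0,  v_rel·d = -17 < 0  ⇒  outside

inside=no margin=36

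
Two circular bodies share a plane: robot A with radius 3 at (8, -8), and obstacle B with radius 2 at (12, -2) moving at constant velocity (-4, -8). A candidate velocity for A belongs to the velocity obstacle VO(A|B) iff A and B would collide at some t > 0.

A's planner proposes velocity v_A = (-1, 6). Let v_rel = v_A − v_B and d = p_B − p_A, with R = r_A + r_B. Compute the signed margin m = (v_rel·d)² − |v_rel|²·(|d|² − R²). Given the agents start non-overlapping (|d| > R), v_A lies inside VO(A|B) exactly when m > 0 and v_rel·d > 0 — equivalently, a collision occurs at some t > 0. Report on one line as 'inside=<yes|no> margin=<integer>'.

d = (4, 6),  |d|² = 52;  R = 3+2 = 5,  c = 52−5² = 27
v_rel = (3, 14),  |v_rel|² = 205;  v_rel·d = (3)·(4) + (14)·(6) = 96
205·t² − 192·t + 27 = 0  ⇒  m = 96² − 205·27 = 3681
m = 3681 > 0,  v_rel·d = 96 > 0  ⇒  inside

inside=yes margin=3681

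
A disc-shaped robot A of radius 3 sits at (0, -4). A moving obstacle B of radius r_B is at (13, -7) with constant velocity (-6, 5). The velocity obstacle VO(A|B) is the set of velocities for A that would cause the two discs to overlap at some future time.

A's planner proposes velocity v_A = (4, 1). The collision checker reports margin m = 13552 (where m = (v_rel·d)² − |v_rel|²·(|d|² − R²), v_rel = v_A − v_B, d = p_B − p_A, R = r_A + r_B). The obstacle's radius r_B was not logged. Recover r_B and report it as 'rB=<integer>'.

m = 13552
d = (13, -3);  v_rel = (10, -4),  |v_rel|² = 116
v_rel×d = (10)·(-3) − (-4)·(13) = 22
since m = R²·116 − 22²:  R² = (484 + 13552) / 116 = 121
R = √121 = 11  ⇒  r_B = 11 − 3 = 8

rB=8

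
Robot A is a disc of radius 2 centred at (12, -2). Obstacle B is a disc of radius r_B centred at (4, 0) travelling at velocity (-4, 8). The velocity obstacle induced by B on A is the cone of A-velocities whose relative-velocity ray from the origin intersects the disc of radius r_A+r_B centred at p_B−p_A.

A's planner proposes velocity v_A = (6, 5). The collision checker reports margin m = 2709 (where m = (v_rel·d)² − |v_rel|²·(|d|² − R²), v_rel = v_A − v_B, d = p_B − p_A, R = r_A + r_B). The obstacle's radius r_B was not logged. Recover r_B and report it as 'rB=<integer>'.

m = 2709
d = (-8, 2);  v_rel = (10, -3),  |v_rel|² = 109
v_rel×d = (10)·(2) − (-3)·(-8) = -4
since m = R²·109 − (-4)²:  R² = (16 + 2709) / 109 = 25
R = √25 = 5  ⇒  r_B = 5 − 2 = 3

rB=3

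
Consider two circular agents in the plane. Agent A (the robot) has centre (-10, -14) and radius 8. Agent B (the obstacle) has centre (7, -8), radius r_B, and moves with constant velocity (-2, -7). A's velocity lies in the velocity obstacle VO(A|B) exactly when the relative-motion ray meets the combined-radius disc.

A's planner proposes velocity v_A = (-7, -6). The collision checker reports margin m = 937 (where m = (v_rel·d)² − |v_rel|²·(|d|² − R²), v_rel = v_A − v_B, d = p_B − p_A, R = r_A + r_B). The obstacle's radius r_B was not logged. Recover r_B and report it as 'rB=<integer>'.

m = 937
d = (17, 6);  v_rel = (-5, 1),  |v_rel|² = 26
v_rel×d = (-5)·(6) − (1)·(17) = -47
since m = R²·26 − (-47)²:  R² = (2209 + 937) / 26 = 121
R = √121 = 11  ⇒  r_B = 11 − 8 = 3

rB=3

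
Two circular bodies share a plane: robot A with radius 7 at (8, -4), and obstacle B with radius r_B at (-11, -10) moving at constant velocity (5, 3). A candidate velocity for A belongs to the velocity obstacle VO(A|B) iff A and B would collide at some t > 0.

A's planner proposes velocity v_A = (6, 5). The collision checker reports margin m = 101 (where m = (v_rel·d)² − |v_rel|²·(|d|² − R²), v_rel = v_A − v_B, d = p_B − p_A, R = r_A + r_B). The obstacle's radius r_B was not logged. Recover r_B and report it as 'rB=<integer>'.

m = 101
d = (-19, -6);  v_rel = (1, 2),  |v_rel|² = 5
v_rel×d = (1)·(-6) − (2)·(-19) = 32
since m = R²·5 − 32²:  R² = (1024 + 101) / 5 = 225
R = √225 = 15  ⇒  r_B = 15 − 7 = 8

rB=8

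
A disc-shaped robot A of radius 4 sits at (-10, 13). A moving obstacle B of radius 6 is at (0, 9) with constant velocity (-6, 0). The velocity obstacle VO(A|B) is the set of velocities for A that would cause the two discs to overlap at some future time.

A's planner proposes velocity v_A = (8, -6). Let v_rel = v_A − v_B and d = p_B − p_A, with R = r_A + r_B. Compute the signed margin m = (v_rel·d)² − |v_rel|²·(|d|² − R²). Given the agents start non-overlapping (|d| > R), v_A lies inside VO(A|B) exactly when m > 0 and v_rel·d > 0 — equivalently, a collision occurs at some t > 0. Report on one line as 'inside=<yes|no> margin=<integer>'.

d = (10, -4),  |d|² = 116;  R = 4+6 = 10,  c = 116−10² = 16
v_rel = (14, -6),  |v_rel|² = 232;  v_rel·d = (14)·(10) + (-6)·(-4) = 164
232·t² − 328·t + 16 = 0  ⇒  m = 164² − 232·16 = 23184
m = 23184 > 0,  v_rel·d = 164 > 0  ⇒  inside

inside=yes margin=23184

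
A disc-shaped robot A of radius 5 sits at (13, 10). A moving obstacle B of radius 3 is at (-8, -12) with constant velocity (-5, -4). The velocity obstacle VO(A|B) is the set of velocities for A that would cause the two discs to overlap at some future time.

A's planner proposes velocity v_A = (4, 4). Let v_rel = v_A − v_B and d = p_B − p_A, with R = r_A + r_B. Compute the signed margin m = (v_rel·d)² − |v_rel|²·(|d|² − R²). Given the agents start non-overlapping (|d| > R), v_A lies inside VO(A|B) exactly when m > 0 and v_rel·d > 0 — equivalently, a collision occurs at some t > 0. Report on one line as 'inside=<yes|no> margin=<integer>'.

d = (-21, -22),  |d|² = 925;  R = 5+3 = 8,  c = 925−8² = 861
v_rel = (9, 8),  |v_rel|² = 145;  v_rel·d = (9)·(-21) + (8)·(-22) = -365
145·t² + 730·t + 861 = 0  ⇒  m = (-365)² − 145·861 = 8380
m = 8380 > 0,  v_rel·d = -365 < 0  ⇒  outside

inside=no margin=8380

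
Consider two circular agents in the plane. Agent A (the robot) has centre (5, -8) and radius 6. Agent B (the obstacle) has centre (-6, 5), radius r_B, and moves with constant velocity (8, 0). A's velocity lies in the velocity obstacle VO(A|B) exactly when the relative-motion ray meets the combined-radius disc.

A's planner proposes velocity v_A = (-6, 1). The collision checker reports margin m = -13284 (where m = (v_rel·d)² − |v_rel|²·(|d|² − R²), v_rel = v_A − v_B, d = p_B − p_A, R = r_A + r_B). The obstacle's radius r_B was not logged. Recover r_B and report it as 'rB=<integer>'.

m = -13284
d = (-11, 13);  v_rel = (-14, 1),  |v_rel|² = 197
v_rel×d = (-14)·(13) − (1)·(-11) = -171
since m = R²·197 − (-171)²:  R² = (29241 + -13284) / 197 = 81
R = √81 = 9  ⇒  r_B = 9 − 6 = 3

rB=3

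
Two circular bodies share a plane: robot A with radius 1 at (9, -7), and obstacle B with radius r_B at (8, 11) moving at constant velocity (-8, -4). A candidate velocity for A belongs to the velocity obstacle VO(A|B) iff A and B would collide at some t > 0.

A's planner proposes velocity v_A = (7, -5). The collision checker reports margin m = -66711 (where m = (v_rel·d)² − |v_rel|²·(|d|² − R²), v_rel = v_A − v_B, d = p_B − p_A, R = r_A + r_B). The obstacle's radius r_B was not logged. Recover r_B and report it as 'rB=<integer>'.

m = -66711
d = (-1, 18);  v_rel = (15, -1),  |v_rel|² = 226
v_rel×d = (15)·(18) − (-1)·(-1) = 269
since m = R²·226 − 269²:  R² = (72361 + -66711) / 226 = 25
R = √25 = 5  ⇒  r_B = 5 − 1 = 4

rB=4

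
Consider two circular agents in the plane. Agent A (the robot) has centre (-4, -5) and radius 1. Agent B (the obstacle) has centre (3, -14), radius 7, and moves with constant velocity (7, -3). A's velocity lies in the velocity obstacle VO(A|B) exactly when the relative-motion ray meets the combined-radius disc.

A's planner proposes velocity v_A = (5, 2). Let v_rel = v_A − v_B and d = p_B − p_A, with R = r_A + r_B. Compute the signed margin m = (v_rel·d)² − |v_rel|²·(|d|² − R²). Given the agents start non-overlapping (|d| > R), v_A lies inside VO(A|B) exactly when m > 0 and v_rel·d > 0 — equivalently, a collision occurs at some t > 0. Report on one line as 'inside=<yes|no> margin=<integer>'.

d = (7, -9),  |d|² = 130;  R = 1+7 = 8,  c = 130−8² = 66
v_rel = (-2, 5),  |v_rel|² = 29;  v_rel·d = (-2)·(7) + (5)·(-9) = -59
29·t² + 118·t + 66 = 0  ⇒  m = (-59)² − 29·66 = 1567
m = 1567 > 0,  v_rel·d = -59 < 0  ⇒  outside

inside=no margin=1567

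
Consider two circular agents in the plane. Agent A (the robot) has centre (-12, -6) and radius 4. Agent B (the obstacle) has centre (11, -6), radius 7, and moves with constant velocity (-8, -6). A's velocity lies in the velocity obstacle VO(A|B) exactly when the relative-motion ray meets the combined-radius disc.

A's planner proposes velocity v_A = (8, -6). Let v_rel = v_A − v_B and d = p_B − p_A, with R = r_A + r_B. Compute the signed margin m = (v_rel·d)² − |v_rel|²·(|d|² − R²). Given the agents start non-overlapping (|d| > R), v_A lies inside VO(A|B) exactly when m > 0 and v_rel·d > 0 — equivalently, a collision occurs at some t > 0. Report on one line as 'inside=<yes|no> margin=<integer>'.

d = (23, 0),  |d|² = 529;  R = 4+7 = 11,  c = 529−11² = 408
v_rel = (16, 0),  |v_rel|² = 256;  v_rel·d = (16)·(23) + (0)·(0) = 368
256·t² − 736·t + 408 = 0  ⇒  m = 368² − 256·408 = 30976
m = 30976 > 0,  v_rel·d = 368 > 0  ⇒  inside

inside=yes margin=30976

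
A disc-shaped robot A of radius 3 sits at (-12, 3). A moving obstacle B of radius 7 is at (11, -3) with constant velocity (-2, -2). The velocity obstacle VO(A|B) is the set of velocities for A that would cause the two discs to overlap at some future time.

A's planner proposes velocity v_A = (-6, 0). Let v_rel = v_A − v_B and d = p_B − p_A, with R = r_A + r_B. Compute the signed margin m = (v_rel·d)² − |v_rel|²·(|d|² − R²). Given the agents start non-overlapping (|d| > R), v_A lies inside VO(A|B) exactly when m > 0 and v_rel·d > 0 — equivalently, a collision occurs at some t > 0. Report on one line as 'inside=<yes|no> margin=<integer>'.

d = (23, -6),  |d|² = 565;  R = 3+7 = 10,  c = 565−10² = 465
v_rel = (-4, 2),  |v_rel|² = 20;  v_rel·d = (-4)·(23) + (2)·(-6) = -104
20·t² + 208·t + 465 = 0  ⇒  m = (-104)² − 20·465 = 1516
m = 1516 > 0,  v_rel·d = -104 < 0  ⇒  outside

inside=no margin=1516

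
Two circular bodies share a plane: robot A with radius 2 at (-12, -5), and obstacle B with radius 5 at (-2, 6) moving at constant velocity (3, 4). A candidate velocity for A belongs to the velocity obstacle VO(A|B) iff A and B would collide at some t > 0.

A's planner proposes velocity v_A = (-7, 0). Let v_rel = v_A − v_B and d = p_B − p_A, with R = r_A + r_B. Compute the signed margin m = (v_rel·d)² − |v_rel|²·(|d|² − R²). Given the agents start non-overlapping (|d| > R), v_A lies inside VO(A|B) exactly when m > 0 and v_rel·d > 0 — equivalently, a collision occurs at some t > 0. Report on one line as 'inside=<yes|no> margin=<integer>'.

d = (10, 11),  |d|² = 221;  R = 2+5 = 7,  c = 221−7² = 172
v_rel = (-10, -4),  |v_rel|² = 116;  v_rel·d = (-10)·(10) + (-4)·(11) = -144
116·t² + 288·t + 172 = 0  ⇒  m = (-144)² − 116·172 = 784
m = 784 > 0,  v_rel·d = -144 < 0  ⇒  outside

inside=no margin=784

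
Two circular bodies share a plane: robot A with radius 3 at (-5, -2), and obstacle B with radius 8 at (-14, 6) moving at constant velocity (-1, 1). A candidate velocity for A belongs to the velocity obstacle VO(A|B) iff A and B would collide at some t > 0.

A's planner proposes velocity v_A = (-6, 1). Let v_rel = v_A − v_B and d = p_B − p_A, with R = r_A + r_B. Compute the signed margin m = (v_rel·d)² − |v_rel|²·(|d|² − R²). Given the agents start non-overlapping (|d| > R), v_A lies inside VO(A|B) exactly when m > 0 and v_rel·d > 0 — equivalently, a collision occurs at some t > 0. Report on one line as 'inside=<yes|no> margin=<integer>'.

d = (-9, 8),  |d|² = 145;  R = 3+8 = 11,  c = 145−11² = 24
v_rel = (-5, 0),  |v_rel|² = 25;  v_rel·d = (-5)·(-9) + (0)·(8) = 45
25·t² − 90·t + 24 = 0  ⇒  m = 45² − 25·24 = 1425
m = 1425 > 0,  v_rel·d = 45 > 0  ⇒  inside

inside=yes margin=1425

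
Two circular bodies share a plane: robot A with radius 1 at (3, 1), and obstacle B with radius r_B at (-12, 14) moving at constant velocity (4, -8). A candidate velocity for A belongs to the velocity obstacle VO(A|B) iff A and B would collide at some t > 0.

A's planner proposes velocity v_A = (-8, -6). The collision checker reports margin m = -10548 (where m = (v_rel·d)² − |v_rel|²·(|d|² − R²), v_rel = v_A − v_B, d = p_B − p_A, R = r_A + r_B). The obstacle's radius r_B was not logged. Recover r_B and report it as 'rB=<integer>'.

m = -10548
d = (-15, 13);  v_rel = (-12, 2),  |v_rel|² = 148
v_rel×d = (-12)·(13) − (2)·(-15) = -126
since m = R²·148 − (-126)²:  R² = (15876 + -10548) / 148 = 36
R = √36 = 6  ⇒  r_B = 6 − 1 = 5

rB=5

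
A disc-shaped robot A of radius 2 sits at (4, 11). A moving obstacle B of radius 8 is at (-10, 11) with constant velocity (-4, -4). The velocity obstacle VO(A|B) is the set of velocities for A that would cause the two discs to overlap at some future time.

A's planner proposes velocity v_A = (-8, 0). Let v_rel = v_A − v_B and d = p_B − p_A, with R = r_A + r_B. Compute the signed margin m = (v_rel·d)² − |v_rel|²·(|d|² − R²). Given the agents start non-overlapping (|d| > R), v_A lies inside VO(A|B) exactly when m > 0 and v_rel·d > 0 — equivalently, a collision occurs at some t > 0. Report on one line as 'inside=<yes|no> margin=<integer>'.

d = (-14, 0),  |d|² = 196;  R = 2+8 = 10,  c = 196−10² = 96
v_rel = (-4, 4),  |v_rel|² = 32;  v_rel·d = (-4)·(-14) + (4)·(0) = 56
32·t² − 112·t + 96 = 0  ⇒  m = 56² − 32·96 = 64
m = 64 > 0,  v_rel·d = 56 > 0  ⇒  inside

inside=yes margin=64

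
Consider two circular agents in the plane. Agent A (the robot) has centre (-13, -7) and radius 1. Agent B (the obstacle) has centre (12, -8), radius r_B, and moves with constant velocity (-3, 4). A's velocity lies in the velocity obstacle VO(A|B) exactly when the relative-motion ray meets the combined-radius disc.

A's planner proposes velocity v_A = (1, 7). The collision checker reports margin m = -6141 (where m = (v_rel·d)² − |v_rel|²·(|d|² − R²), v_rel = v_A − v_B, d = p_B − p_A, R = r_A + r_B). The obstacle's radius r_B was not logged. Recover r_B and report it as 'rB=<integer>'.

m = -6141
d = (25, -1);  v_rel = (4, 3),  |v_rel|² = 25
v_rel×d = (4)·(-1) − (3)·(25) = -79
since m = R²·25 − (-79)²:  R² = (6241 + -6141) / 25 = 4
R = √4 = 2  ⇒  r_B = 2 − 1 = 1

rB=1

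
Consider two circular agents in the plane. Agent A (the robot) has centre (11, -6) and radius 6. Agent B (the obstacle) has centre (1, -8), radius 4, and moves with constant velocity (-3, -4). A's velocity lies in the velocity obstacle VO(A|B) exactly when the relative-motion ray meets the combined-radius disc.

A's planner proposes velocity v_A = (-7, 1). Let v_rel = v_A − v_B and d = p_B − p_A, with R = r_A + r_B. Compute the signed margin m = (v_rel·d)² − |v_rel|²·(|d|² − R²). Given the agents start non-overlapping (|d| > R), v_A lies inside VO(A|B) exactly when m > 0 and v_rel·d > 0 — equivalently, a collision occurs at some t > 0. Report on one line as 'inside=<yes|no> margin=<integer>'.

d = (-10, -2),  |d|² = 104;  R = 6+4 = 10,  c = 104−10² = 4
v_rel = (-4, 5),  |v_rel|² = 41;  v_rel·d = (-4)·(-10) + (5)·(-2) = 30
41·t² − 60·t + 4 = 0  ⇒  m = 30² − 41·4 = 736
m = 736 > 0,  v_rel·d = 30 > 0  ⇒  inside

inside=yes margin=736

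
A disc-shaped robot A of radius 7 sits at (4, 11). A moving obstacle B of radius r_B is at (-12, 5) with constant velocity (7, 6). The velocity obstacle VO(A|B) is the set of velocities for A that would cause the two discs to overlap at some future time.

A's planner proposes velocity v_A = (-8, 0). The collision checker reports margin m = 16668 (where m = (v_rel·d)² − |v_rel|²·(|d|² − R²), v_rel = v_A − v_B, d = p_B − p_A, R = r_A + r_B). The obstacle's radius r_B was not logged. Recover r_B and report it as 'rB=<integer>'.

m = 16668
d = (-16, -6);  v_rel = (-15, -6),  |v_rel|² = 261
v_rel×d = (-15)·(-6) − (-6)·(-16) = -6
since m = R²·261 − (-6)²:  R² = (36 + 16668) / 261 = 64
R = √64 = 8  ⇒  r_B = 8 − 7 = 1

rB=1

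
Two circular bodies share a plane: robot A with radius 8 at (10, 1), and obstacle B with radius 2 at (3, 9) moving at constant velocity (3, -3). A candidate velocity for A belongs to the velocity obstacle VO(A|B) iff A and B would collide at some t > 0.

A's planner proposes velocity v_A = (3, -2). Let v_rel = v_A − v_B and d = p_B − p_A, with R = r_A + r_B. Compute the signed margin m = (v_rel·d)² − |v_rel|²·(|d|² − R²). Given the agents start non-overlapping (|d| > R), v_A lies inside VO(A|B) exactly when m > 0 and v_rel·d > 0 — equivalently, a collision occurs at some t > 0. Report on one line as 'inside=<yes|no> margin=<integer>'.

d = (-7, 8),  |d|² = 113;  R = 8+2 = 10,  c = 113−10² = 13
v_rel = (0, 1),  |v_rel|² = 1;  v_rel·d = (0)·(-7) + (1)·(8) = 8
1·t² − 16·t + 13 = 0  ⇒  m = 8² − 1·13 = 51
m = 51 > 0,  v_rel·d = 8 > 0  ⇒  inside

inside=yes margin=51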